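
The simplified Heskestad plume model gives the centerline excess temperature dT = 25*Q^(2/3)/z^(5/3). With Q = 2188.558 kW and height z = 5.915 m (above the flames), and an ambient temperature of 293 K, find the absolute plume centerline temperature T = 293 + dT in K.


Q^(2/3) = 168.57
z^(5/3) = 19.346
dT = 25 * 168.57 / 19.346 = 217.83 K
T = 293 + 217.83 = 510.83 K

510.83 K


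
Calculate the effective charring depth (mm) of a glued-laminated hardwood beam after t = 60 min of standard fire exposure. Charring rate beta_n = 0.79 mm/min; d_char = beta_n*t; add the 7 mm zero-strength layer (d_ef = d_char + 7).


d_char = 0.79 * 60 = 47.4 mm
d_ef = 47.4 + 1.0*7 = 54.4 mm

54.4 mm


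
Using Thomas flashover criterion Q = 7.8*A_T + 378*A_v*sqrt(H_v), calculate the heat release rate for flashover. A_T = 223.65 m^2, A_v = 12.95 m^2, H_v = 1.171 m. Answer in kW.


7.8*A_T = 1744.47
sqrt(H_v) = 1.0821
378*A_v*sqrt(H_v) = 5297.1
Q = 1744.47 + 5297.1 = 7041.6 kW

7041.6 kW


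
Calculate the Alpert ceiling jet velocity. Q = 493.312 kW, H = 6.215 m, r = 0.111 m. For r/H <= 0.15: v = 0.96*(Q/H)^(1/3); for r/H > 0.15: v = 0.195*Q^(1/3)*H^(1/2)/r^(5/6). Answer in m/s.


r/H = 0.111 / 6.215 = 0.017860
r/H <= 0.15, so v = 0.96*(Q/H)^(1/3)
Q/H = 79.374
(Q/H)^(1/3) = 4.2976
v = 0.96 * 4.2976 = 4.1257 m/s

4.1257 m/s


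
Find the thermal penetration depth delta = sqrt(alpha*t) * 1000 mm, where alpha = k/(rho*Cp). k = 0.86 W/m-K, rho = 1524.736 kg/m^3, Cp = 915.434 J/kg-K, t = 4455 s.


alpha = 0.86 / (1524.736 * 915.434) = 6.1614e-07 m^2/s
alpha * t = 0.0027449
delta = sqrt(0.0027449) * 1000 = 52.392 mm

52.392 mm


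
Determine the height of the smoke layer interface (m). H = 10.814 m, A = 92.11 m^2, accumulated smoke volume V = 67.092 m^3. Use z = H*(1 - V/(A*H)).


V/(A*H) = 0.067356
1 - 0.067356 = 0.93264
z = 10.814 * 0.93264 = 10.086 m

10.086 m


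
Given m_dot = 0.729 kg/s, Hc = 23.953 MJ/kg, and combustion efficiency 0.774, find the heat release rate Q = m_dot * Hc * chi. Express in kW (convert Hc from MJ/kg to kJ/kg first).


Hc = 23.953 MJ/kg = 23.953 * 1000 kJ/kg = 23953 kJ/kg
Q = 0.729 kg/s * 23953 kJ/kg * 0.774 = 13515 kW

13515 kW


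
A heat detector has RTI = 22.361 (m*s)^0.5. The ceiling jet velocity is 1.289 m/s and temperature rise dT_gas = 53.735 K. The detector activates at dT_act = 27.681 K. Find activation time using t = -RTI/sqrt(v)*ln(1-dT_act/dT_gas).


dT_act/dT_gas = 0.51514
ln(1 - 0.51514) = -0.72389
t = -22.361 / sqrt(1.289) * -0.72389 = 14.257 s

14.257 s


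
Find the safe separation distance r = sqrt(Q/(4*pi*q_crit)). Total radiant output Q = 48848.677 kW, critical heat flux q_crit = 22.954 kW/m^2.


4*pi*q_crit = 288.45
Q/(4*pi*q_crit) = 169.35
r = sqrt(169.35) = 13.013 m

13.013 m


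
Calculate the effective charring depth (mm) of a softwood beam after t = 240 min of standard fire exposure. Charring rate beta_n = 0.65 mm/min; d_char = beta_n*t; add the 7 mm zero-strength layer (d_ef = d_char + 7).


d_char = 0.65 * 240 = 156 mm
d_ef = 156 + 1.0*7 = 163 mm

163 mm


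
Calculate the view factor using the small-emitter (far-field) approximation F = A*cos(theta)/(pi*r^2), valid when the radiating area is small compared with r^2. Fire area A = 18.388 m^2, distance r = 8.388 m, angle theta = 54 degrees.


cos(54 deg) = 0.58779
pi*r^2 = 221.04
F = 18.388 * 0.58779 / 221.04 = 0.048897

0.048897


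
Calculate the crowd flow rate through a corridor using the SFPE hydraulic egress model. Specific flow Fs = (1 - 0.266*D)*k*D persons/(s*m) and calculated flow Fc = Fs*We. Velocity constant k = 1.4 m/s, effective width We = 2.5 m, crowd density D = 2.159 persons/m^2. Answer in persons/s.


1 - 0.266*D = 1 - 0.266*2.159 = 0.42571
Fs = 0.42571 * 1.4 * 2.159 = 1.2867 persons/(s*m)
Fc = 1.2867 * 2.5 = 3.2168 persons/s

3.2168 persons/s


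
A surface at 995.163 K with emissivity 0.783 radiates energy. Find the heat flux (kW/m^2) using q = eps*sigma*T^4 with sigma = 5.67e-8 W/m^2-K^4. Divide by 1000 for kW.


T^4 = 9.8079e+11
q = 0.783 * 5.67e-8 * 9.8079e+11 / 1000 = 43.543 kW/m^2

43.543 kW/m^2


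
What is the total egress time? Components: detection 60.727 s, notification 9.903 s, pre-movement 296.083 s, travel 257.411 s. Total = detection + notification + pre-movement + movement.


Total = 60.727 + 9.903 + 296.083 + 257.411 = 624.124 s

624.124 s


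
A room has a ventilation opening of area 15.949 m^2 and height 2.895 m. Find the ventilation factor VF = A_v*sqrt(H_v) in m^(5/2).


sqrt(H_v) = 1.7015
VF = 15.949 * 1.7015 = 27.137 m^(5/2)

27.137 m^(5/2)


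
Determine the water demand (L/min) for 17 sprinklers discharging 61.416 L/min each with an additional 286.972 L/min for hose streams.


Sprinkler demand = 17 * 61.416 = 1044.072 L/min
Total = 1044.072 + 286.972 = 1331.044 L/min

1331.044 L/min


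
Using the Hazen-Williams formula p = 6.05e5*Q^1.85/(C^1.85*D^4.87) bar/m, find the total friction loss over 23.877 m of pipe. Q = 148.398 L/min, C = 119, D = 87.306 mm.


Q^1.85 = 10403
C^1.85 = 6914.5
D^4.87 = 2.8372e+09
p/m = 0.00032081 bar/m
p_total = 0.00032081 * 23.877 = 0.0076600 bar

0.0076600 bar


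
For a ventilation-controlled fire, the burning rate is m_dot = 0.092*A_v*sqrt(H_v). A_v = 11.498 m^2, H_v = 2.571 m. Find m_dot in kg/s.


sqrt(H_v) = 1.6034
m_dot = 0.092 * 11.498 * 1.6034 = 1.6961 kg/s

1.6961 kg/s


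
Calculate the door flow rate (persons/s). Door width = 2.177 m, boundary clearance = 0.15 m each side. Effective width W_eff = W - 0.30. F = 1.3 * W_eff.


W_eff = 2.177 - 0.30 = 1.877 m
F = 1.3 * 1.877 = 2.4401 persons/s

2.4401 persons/s


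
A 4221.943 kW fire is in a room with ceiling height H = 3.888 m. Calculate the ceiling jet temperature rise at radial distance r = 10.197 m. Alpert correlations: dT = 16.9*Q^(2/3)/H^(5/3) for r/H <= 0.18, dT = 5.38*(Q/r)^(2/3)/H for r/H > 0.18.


r/H = 10.197 / 3.888 = 2.6227
r/H > 0.18, so dT = 5.38*(Q/r)^(2/3)/H
Q/r = 414.04
(Q/r)^(2/3) = 55.551
dT = 5.38 * 55.551 / 3.888 = 76.869 K

76.869 K


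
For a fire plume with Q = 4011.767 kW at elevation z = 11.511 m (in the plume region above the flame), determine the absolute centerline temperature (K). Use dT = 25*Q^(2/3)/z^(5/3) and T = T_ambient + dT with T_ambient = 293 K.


Q^(2/3) = 252.48
z^(5/3) = 58.684
dT = 25 * 252.48 / 58.684 = 107.56 K
T = 293 + 107.56 = 400.56 K

400.56 K


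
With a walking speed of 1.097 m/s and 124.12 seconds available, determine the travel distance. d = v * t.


d = 1.097 * 124.12 = 136.16 m

136.16 m


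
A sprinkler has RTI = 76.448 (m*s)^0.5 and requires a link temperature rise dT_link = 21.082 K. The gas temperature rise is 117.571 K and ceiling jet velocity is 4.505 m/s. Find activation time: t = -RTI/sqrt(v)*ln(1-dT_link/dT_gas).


dT_link/dT_gas = 0.17931
ln(1 - 0.17931) = -0.19761
t = -76.448 / sqrt(4.505) * -0.19761 = 7.1176 s

7.1176 s


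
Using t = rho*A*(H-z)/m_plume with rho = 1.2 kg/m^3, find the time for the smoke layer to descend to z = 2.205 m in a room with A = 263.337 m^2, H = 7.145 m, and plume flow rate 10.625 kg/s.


H - z = 4.94 m
t = 1.2 * 263.337 * 4.94 / 10.625 = 146.92 s

146.92 s


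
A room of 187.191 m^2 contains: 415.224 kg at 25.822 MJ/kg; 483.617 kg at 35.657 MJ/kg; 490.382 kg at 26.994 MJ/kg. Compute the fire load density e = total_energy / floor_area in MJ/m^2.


Total energy = 415.224*25.822 + 483.617*35.657 + 490.382*26.994
= 10721.91 + 17244.33 + 13237.37
= 41203.62 MJ
e = 41203.62 / 187.191 = 220.12 MJ/m^2

220.12 MJ/m^2


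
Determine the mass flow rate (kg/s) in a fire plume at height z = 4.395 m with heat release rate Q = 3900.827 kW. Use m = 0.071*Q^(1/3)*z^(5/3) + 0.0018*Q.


Q^(1/3) = 15.742
z^(5/3) = 11.792
First term = 0.071 * 15.742 * 11.792 = 13.180
Second term = 0.0018 * 3900.827 = 7.0215
m = 20.201 kg/s

20.201 kg/s


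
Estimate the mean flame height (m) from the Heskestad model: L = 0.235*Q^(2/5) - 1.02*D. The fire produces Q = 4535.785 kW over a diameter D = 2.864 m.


Q^(2/5) = 29.018
0.235 * Q^(2/5) = 6.8191
1.02 * D = 2.9213
L = 3.8978 m

3.8978 m


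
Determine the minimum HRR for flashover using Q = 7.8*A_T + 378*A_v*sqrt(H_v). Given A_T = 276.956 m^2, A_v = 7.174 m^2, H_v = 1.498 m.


7.8*A_T = 2160.3
sqrt(H_v) = 1.2239
378*A_v*sqrt(H_v) = 3319.0
Q = 2160.3 + 3319.0 = 5479.3 kW

5479.3 kW


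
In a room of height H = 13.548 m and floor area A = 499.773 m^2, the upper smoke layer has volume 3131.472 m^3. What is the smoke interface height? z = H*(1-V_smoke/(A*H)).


V/(A*H) = 0.46249
1 - 0.46249 = 0.53751
z = 13.548 * 0.53751 = 7.2822 m

7.2822 m


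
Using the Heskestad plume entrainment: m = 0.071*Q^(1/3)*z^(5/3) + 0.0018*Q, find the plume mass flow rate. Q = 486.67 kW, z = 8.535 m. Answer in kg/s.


Q^(1/3) = 7.8658
z^(5/3) = 35.646
First term = 0.071 * 7.8658 * 35.646 = 19.907
Second term = 0.0018 * 486.67 = 0.87601
m = 20.783 kg/s

20.783 kg/s


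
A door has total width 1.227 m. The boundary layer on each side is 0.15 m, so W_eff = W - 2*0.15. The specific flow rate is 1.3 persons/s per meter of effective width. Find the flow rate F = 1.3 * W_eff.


W_eff = 1.227 - 0.30 = 0.927 m
F = 1.3 * 0.927 = 1.2051 persons/s

1.2051 persons/s


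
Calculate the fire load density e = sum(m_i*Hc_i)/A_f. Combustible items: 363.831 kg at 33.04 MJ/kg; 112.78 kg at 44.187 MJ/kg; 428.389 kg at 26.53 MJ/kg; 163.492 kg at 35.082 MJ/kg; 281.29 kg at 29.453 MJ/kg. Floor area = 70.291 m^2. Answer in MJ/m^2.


Total energy = 363.831*33.04 + 112.78*44.187 + 428.389*26.53 + 163.492*35.082 + 281.29*29.453
= 12020.98 + 4983.410 + 11365.16 + 5735.626 + 8284.834
= 42390.01 MJ
e = 42390.01 / 70.291 = 603.06 MJ/m^2

603.06 MJ/m^2


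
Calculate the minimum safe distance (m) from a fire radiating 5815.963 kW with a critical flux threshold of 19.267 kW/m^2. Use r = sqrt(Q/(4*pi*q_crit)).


4*pi*q_crit = 242.12
Q/(4*pi*q_crit) = 24.021
r = sqrt(24.021) = 4.9012 m

4.9012 m


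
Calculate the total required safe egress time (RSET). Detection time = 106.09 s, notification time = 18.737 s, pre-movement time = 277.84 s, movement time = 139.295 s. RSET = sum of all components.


Total = 106.09 + 18.737 + 277.84 + 139.295 = 541.962 s

541.962 s


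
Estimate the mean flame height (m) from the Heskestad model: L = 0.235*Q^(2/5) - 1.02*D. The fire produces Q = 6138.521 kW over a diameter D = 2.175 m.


Q^(2/5) = 32.751
0.235 * Q^(2/5) = 7.6965
1.02 * D = 2.2185
L = 5.4780 m

5.4780 m


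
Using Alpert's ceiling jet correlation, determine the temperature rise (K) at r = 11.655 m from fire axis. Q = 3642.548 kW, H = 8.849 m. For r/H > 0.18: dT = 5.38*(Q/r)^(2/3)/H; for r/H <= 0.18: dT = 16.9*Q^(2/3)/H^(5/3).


r/H = 11.655 / 8.849 = 1.3171
r/H > 0.18, so dT = 5.38*(Q/r)^(2/3)/H
Q/r = 312.53
(Q/r)^(2/3) = 46.053
dT = 5.38 * 46.053 / 8.849 = 27.999 K

27.999 K


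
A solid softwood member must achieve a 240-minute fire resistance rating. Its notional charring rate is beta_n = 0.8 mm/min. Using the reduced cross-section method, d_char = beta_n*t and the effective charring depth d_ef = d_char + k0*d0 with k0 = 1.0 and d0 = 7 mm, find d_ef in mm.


d_char = 0.8 * 240 = 192 mm
d_ef = 192 + 1.0*7 = 199 mm

199 mm


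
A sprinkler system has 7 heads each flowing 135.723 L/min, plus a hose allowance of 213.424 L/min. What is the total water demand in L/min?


Sprinkler demand = 7 * 135.723 = 950.061 L/min
Total = 950.061 + 213.424 = 1163.485 L/min

1163.485 L/min


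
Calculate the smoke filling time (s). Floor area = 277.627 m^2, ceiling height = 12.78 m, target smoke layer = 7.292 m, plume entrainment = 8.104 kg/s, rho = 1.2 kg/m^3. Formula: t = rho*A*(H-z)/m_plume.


H - z = 5.488 m
t = 1.2 * 277.627 * 5.488 / 8.104 = 225.61 s

225.61 s


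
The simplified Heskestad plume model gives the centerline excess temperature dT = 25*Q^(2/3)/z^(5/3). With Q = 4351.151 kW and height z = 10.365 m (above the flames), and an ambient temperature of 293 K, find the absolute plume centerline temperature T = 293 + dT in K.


Q^(2/3) = 266.52
z^(5/3) = 49.274
dT = 25 * 266.52 / 49.274 = 135.23 K
T = 293 + 135.23 = 428.23 K

428.23 K


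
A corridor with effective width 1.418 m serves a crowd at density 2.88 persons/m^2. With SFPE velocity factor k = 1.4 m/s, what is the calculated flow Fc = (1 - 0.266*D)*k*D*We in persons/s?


1 - 0.266*D = 1 - 0.266*2.88 = 0.23392
Fs = 0.23392 * 1.4 * 2.88 = 0.94317 persons/(s*m)
Fc = 0.94317 * 1.418 = 1.3374 persons/s

1.3374 persons/s


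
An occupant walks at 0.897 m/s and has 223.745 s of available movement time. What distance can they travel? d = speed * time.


d = 0.897 * 223.745 = 200.70 m

200.70 m


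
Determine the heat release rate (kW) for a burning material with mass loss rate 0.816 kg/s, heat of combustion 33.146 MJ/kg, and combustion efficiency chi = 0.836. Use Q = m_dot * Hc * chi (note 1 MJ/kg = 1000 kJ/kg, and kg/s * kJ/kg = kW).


Hc = 33.146 MJ/kg = 33.146 * 1000 kJ/kg = 33146 kJ/kg
Q = 0.816 kg/s * 33146 kJ/kg * 0.836 = 22611 kW

22611 kW


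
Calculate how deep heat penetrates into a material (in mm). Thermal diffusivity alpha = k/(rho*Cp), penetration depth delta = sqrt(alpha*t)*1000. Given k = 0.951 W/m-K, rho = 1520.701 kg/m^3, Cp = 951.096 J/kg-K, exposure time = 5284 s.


alpha = 0.951 / (1520.701 * 951.096) = 6.5753e-07 m^2/s
alpha * t = 0.0034744
delta = sqrt(0.0034744) * 1000 = 58.944 mm

58.944 mm


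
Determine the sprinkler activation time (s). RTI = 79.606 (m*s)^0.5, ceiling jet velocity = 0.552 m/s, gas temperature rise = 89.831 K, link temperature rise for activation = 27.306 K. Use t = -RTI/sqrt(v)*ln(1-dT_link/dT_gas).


dT_link/dT_gas = 0.30397
ln(1 - 0.30397) = -0.36236
t = -79.606 / sqrt(0.552) * -0.36236 = 38.826 s

38.826 s


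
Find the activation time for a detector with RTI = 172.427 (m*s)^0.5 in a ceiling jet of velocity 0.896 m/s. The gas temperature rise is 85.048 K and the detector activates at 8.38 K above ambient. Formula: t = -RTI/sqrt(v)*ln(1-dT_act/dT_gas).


dT_act/dT_gas = 0.098533
ln(1 - 0.098533) = -0.10373
t = -172.427 / sqrt(0.896) * -0.10373 = 18.896 s

18.896 s


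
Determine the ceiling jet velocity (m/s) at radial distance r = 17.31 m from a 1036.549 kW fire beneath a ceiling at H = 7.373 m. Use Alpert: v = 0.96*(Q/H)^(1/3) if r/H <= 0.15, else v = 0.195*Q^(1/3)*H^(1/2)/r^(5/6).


r/H = 17.31 / 7.373 = 2.3478
r/H > 0.15, so v = 0.195*Q^(1/3)*H^(1/2)/r^(5/6)
Q^(1/3) = 10.120
H^(1/2) = 2.7153
r^(5/6) = 10.763
v = 0.195 * 10.120 * 2.7153 / 10.763 = 0.49790 m/s

0.49790 m/s


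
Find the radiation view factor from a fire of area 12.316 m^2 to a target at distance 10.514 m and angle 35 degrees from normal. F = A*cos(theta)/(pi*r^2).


cos(35 deg) = 0.81915
pi*r^2 = 347.28
F = 12.316 * 0.81915 / 347.28 = 0.029050

0.029050


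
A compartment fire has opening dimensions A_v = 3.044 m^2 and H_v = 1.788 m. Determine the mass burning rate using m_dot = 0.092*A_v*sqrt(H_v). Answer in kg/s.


sqrt(H_v) = 1.3372
m_dot = 0.092 * 3.044 * 1.3372 = 0.37447 kg/s

0.37447 kg/s


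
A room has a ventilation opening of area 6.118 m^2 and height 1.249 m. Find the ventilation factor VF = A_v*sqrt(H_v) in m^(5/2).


sqrt(H_v) = 1.1176
VF = 6.118 * 1.1176 = 6.8374 m^(5/2)

6.8374 m^(5/2)


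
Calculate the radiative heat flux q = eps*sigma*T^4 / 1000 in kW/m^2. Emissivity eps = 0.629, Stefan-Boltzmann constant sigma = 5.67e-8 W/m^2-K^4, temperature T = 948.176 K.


T^4 = 8.0827e+11
q = 0.629 * 5.67e-8 * 8.0827e+11 / 1000 = 28.826 kW/m^2

28.826 kW/m^2


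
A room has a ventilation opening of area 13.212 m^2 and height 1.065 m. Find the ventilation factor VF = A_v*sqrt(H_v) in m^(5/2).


sqrt(H_v) = 1.0320
VF = 13.212 * 1.0320 = 13.635 m^(5/2)

13.635 m^(5/2)


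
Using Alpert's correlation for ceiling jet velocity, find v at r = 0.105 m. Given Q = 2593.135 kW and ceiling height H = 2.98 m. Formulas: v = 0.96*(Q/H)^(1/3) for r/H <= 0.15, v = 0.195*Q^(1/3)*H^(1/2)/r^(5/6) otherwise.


r/H = 0.105 / 2.98 = 0.035235
r/H <= 0.15, so v = 0.96*(Q/H)^(1/3)
Q/H = 870.18
(Q/H)^(1/3) = 9.5471
v = 0.96 * 9.5471 = 9.1652 m/s

9.1652 m/s


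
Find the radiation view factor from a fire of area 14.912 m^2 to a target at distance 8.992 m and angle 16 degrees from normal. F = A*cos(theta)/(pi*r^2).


cos(16 deg) = 0.96126
pi*r^2 = 254.02
F = 14.912 * 0.96126 / 254.02 = 0.056431

0.056431


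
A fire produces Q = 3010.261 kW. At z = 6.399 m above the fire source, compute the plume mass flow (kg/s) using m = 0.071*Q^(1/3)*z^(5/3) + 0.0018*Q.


Q^(1/3) = 14.439
z^(5/3) = 22.056
First term = 0.071 * 14.439 * 22.056 = 22.611
Second term = 0.0018 * 3010.261 = 5.4185
m = 28.029 kg/s

28.029 kg/s


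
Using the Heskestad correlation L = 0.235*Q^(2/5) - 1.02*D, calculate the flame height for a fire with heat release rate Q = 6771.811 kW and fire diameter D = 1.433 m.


Q^(2/5) = 34.063
0.235 * Q^(2/5) = 8.0048
1.02 * D = 1.4617
L = 6.5431 m

6.5431 m


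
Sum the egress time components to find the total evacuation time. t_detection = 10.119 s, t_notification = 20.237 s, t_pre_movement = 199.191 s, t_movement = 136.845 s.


Total = 10.119 + 20.237 + 199.191 + 136.845 = 366.392 s

366.392 s


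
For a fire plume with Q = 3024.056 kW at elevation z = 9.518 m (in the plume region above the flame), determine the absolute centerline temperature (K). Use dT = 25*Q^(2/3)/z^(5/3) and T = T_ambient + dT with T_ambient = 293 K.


Q^(2/3) = 209.12
z^(5/3) = 42.747
dT = 25 * 209.12 / 42.747 = 122.30 K
T = 293 + 122.30 = 415.30 K

415.30 K


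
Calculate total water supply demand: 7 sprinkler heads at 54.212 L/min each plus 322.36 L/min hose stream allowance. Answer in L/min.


Sprinkler demand = 7 * 54.212 = 379.484 L/min
Total = 379.484 + 322.36 = 701.844 L/min

701.844 L/min


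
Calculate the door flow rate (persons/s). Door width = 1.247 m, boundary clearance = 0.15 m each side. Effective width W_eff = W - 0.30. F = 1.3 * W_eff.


W_eff = 1.247 - 0.30 = 0.947 m
F = 1.3 * 0.947 = 1.2311 persons/s

1.2311 persons/s


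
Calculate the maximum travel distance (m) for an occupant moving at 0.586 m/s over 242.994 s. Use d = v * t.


d = 0.586 * 242.994 = 142.39 m

142.39 m


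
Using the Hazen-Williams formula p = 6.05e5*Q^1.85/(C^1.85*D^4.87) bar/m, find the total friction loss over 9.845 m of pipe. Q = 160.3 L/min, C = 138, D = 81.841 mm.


Q^1.85 = 11999
C^1.85 = 9094.4
D^4.87 = 2.0709e+09
p/m = 0.00038542 bar/m
p_total = 0.00038542 * 9.845 = 0.0037945 bar

0.0037945 bar


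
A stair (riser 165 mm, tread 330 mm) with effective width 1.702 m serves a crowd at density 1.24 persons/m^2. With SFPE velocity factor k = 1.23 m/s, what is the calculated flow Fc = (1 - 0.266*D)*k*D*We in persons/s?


1 - 0.266*D = 1 - 0.266*1.24 = 0.67016
Fs = 0.67016 * 1.23 * 1.24 = 1.0221 persons/(s*m)
Fc = 1.0221 * 1.702 = 1.7397 persons/s

1.7397 persons/s


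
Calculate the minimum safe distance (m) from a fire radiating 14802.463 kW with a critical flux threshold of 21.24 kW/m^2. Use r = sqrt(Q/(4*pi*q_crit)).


4*pi*q_crit = 266.91
Q/(4*pi*q_crit) = 55.459
r = sqrt(55.459) = 7.4471 m

7.4471 m


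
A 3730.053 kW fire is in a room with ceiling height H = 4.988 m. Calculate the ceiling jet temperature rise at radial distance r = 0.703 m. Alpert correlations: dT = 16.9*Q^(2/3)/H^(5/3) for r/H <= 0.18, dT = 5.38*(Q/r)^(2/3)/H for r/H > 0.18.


r/H = 0.703 / 4.988 = 0.14094
r/H <= 0.18, so dT = 16.9*Q^(2/3)/H^(5/3)
Q^(2/3) = 240.52
H^(5/3) = 14.562
dT = 16.9 * 240.52 / 14.562 = 279.14 K

279.14 K


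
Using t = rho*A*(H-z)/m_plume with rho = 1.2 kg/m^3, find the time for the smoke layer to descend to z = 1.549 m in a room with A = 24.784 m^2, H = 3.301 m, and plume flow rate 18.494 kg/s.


H - z = 1.752 m
t = 1.2 * 24.784 * 1.752 / 18.494 = 2.8174 s

2.8174 s


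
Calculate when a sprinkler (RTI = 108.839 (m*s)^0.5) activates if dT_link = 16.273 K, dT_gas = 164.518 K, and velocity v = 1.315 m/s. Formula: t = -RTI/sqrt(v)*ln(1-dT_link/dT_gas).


dT_link/dT_gas = 0.098913
ln(1 - 0.098913) = -0.10415
t = -108.839 / sqrt(1.315) * -0.10415 = 9.8854 s

9.8854 s


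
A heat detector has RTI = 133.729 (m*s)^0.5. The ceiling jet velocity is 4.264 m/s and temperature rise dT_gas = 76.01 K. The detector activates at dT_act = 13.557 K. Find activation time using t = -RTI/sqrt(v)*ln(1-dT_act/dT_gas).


dT_act/dT_gas = 0.17836
ln(1 - 0.17836) = -0.19645
t = -133.729 / sqrt(4.264) * -0.19645 = 12.722 s

12.722 s


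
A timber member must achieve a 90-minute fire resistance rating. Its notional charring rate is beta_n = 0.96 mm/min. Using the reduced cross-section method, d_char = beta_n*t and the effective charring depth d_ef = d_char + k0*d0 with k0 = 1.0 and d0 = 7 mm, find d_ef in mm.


d_char = 0.96 * 90 = 86.4 mm
d_ef = 86.4 + 1.0*7 = 93.4 mm

93.4 mm


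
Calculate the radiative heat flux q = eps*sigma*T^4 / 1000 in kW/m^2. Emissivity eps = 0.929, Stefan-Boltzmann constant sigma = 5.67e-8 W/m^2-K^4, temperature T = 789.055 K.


T^4 = 3.8764e+11
q = 0.929 * 5.67e-8 * 3.8764e+11 / 1000 = 20.419 kW/m^2

20.419 kW/m^2


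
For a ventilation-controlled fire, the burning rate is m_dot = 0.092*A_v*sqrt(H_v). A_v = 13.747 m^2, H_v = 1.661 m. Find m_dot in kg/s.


sqrt(H_v) = 1.2888
m_dot = 0.092 * 13.747 * 1.2888 = 1.6300 kg/s

1.6300 kg/s


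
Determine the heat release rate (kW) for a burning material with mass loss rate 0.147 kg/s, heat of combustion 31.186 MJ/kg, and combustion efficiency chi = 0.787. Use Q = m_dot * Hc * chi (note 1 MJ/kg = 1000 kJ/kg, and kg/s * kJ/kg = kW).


Hc = 31.186 MJ/kg = 31.186 * 1000 kJ/kg = 31186 kJ/kg
Q = 0.147 kg/s * 31186 kJ/kg * 0.787 = 3607.9 kW

3607.9 kW


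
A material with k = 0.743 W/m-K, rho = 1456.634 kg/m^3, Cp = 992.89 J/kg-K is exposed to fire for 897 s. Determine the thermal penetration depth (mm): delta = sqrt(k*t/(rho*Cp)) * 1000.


alpha = 0.743 / (1456.634 * 992.89) = 5.1373e-07 m^2/s
alpha * t = 0.00046082
delta = sqrt(0.00046082) * 1000 = 21.467 mm

21.467 mm


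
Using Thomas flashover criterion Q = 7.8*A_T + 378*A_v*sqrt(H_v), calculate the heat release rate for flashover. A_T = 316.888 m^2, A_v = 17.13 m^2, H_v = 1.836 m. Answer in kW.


7.8*A_T = 2471.7
sqrt(H_v) = 1.3550
378*A_v*sqrt(H_v) = 8773.8
Q = 2471.7 + 8773.8 = 11245 kW

11245 kW


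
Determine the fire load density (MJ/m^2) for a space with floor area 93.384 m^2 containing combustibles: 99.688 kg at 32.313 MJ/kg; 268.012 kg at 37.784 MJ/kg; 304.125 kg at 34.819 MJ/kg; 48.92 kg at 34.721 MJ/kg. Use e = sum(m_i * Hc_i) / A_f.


Total energy = 99.688*32.313 + 268.012*37.784 + 304.125*34.819 + 48.92*34.721
= 3221.218 + 10126.57 + 10589.33 + 1698.551
= 25635.66 MJ
e = 25635.66 / 93.384 = 274.52 MJ/m^2

274.52 MJ/m^2


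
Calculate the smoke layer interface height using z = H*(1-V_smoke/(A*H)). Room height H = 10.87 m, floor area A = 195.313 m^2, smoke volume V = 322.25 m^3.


V/(A*H) = 0.15179
1 - 0.15179 = 0.84821
z = 10.87 * 0.84821 = 9.2201 m

9.2201 m


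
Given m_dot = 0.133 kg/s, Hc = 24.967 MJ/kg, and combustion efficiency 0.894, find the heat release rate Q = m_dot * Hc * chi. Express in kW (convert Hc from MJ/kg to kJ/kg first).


Hc = 24.967 MJ/kg = 24.967 * 1000 kJ/kg = 24967 kJ/kg
Q = 0.133 kg/s * 24967 kJ/kg * 0.894 = 2968.6 kW

2968.6 kW


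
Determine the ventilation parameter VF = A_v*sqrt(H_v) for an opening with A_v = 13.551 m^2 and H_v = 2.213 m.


sqrt(H_v) = 1.4876
VF = 13.551 * 1.4876 = 20.159 m^(5/2)

20.159 m^(5/2)


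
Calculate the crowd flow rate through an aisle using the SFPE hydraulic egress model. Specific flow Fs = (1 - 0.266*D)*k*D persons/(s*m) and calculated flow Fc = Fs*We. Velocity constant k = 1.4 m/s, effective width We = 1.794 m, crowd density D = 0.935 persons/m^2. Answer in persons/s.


1 - 0.266*D = 1 - 0.266*0.935 = 0.75129
Fs = 0.75129 * 1.4 * 0.935 = 0.98344 persons/(s*m)
Fc = 0.98344 * 1.794 = 1.7643 persons/s

1.7643 persons/s


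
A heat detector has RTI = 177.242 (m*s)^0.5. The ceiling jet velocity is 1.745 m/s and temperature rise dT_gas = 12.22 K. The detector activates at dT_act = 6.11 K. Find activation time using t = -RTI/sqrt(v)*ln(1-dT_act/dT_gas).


dT_act/dT_gas = 0.5
ln(1 - 0.5) = -0.69315
t = -177.242 / sqrt(1.745) * -0.69315 = 93.002 s

93.002 s


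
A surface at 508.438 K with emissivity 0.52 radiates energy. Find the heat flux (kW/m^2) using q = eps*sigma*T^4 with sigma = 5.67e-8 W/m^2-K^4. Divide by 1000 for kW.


T^4 = 6.6827e+10
q = 0.52 * 5.67e-8 * 6.6827e+10 / 1000 = 1.9703 kW/m^2

1.9703 kW/m^2


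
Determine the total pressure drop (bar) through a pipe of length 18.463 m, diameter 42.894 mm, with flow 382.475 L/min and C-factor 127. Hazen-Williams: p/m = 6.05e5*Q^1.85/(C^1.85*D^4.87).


Q^1.85 = 59954
C^1.85 = 7799.0
D^4.87 = 8.9078e+07
p/m = 0.052211 bar/m
p_total = 0.052211 * 18.463 = 0.96397 bar

0.96397 bar


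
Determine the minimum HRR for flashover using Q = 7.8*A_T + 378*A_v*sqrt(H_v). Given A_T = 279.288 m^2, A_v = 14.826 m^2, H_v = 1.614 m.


7.8*A_T = 2178.4
sqrt(H_v) = 1.2704
378*A_v*sqrt(H_v) = 7119.8
Q = 2178.4 + 7119.8 = 9298.2 kW

9298.2 kW


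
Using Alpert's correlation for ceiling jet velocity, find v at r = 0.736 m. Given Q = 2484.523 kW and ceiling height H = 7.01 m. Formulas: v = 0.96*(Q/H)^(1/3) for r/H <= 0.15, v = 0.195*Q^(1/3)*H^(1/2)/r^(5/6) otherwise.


r/H = 0.736 / 7.01 = 0.10499
r/H <= 0.15, so v = 0.96*(Q/H)^(1/3)
Q/H = 354.43
(Q/H)^(1/3) = 7.0769
v = 0.96 * 7.0769 = 6.7938 m/s

6.7938 m/s


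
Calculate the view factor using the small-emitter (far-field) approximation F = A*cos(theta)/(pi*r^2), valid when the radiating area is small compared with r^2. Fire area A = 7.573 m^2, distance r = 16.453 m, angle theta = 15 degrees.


cos(15 deg) = 0.96593
pi*r^2 = 850.43
F = 7.573 * 0.96593 / 850.43 = 0.0086014

0.0086014


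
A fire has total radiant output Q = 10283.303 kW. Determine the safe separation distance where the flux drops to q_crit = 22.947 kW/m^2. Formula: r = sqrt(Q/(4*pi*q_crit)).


4*pi*q_crit = 288.36
Q/(4*pi*q_crit) = 35.661
r = sqrt(35.661) = 5.9717 m

5.9717 m


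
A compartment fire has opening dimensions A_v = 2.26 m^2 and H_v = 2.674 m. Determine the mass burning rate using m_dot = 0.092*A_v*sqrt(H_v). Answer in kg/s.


sqrt(H_v) = 1.6352
m_dot = 0.092 * 2.26 * 1.6352 = 0.34000 kg/s

0.34000 kg/s


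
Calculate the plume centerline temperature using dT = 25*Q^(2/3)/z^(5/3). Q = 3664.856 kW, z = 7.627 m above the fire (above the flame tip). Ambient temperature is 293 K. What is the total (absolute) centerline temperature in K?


Q^(2/3) = 237.70
z^(5/3) = 29.552
dT = 25 * 237.70 / 29.552 = 201.09 K
T = 293 + 201.09 = 494.09 K

494.09 K


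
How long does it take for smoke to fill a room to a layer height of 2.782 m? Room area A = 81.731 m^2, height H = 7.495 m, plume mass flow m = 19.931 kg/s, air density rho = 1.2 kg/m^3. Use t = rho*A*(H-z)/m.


H - z = 4.713 m
t = 1.2 * 81.731 * 4.713 / 19.931 = 23.192 s

23.192 s


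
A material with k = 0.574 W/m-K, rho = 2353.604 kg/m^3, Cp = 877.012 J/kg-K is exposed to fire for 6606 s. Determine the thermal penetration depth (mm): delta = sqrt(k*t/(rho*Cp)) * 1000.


alpha = 0.574 / (2353.604 * 877.012) = 2.7808e-07 m^2/s
alpha * t = 0.0018370
delta = sqrt(0.0018370) * 1000 = 42.860 mm

42.860 mm


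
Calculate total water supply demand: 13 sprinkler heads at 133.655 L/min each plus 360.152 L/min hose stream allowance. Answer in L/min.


Sprinkler demand = 13 * 133.655 = 1737.515 L/min
Total = 1737.515 + 360.152 = 2097.667 L/min

2097.667 L/min


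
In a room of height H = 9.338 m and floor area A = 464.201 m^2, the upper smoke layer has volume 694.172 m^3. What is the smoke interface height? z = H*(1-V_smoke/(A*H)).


V/(A*H) = 0.16014
1 - 0.16014 = 0.83986
z = 9.338 * 0.83986 = 7.8426 m

7.8426 m


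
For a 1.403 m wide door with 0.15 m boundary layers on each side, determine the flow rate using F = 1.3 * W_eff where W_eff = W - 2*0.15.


W_eff = 1.403 - 0.30 = 1.103 m
F = 1.3 * 1.103 = 1.4339 persons/s

1.4339 persons/s


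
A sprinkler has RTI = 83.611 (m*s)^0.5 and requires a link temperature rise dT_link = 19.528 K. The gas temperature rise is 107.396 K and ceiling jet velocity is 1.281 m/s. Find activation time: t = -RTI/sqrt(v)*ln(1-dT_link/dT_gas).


dT_link/dT_gas = 0.18183
ln(1 - 0.18183) = -0.20069
t = -83.611 / sqrt(1.281) * -0.20069 = 14.825 s

14.825 s


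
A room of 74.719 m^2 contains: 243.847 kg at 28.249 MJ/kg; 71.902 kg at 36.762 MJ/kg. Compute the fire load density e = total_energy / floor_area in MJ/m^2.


Total energy = 243.847*28.249 + 71.902*36.762
= 6888.434 + 2643.261
= 9531.695 MJ
e = 9531.695 / 74.719 = 127.57 MJ/m^2

127.57 MJ/m^2


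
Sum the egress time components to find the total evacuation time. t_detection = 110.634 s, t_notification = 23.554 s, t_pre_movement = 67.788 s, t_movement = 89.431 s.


Total = 110.634 + 23.554 + 67.788 + 89.431 = 291.407 s

291.407 s


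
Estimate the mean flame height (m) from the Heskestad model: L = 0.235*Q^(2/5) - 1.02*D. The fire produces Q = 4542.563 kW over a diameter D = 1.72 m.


Q^(2/5) = 29.035
0.235 * Q^(2/5) = 6.8232
1.02 * D = 1.7544
L = 5.0688 m

5.0688 m


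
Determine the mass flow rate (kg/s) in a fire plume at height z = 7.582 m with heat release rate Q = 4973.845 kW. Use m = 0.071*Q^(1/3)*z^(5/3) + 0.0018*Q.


Q^(1/3) = 17.070
z^(5/3) = 29.262
First term = 0.071 * 17.070 * 29.262 = 35.465
Second term = 0.0018 * 4973.845 = 8.9529
m = 44.418 kg/s

44.418 kg/s


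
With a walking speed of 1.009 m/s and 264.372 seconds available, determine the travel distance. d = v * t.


d = 1.009 * 264.372 = 266.75 m

266.75 m


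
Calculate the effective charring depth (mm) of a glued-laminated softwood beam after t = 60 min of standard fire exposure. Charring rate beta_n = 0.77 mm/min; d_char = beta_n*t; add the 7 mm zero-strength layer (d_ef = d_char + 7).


d_char = 0.77 * 60 = 46.2 mm
d_ef = 46.2 + 1.0*7 = 53.2 mm

53.2 mm


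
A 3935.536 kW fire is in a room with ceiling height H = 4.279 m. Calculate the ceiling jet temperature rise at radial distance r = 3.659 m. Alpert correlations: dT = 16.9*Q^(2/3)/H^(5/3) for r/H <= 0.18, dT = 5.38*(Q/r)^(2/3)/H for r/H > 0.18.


r/H = 3.659 / 4.279 = 0.85511
r/H > 0.18, so dT = 5.38*(Q/r)^(2/3)/H
Q/r = 1075.6
(Q/r)^(2/3) = 104.98
dT = 5.38 * 104.98 / 4.279 = 131.99 K

131.99 K


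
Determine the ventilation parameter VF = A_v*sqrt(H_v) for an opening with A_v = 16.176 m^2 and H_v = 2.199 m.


sqrt(H_v) = 1.4829
VF = 16.176 * 1.4829 = 23.987 m^(5/2)

23.987 m^(5/2)


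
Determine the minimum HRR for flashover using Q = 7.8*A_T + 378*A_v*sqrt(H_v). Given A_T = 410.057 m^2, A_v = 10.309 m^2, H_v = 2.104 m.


7.8*A_T = 3198.4
sqrt(H_v) = 1.4505
378*A_v*sqrt(H_v) = 5652.4
Q = 3198.4 + 5652.4 = 8850.8 kW

8850.8 kW


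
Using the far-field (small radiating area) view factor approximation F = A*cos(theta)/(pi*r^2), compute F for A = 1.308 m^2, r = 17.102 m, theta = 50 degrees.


cos(50 deg) = 0.64279
pi*r^2 = 918.85
F = 1.308 * 0.64279 / 918.85 = 0.00091502

0.00091502


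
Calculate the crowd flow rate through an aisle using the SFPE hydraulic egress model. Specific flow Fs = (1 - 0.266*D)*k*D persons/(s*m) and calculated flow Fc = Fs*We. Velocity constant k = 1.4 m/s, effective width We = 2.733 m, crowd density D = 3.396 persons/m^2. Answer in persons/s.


1 - 0.266*D = 1 - 0.266*3.396 = 0.096664
Fs = 0.096664 * 1.4 * 3.396 = 0.45958 persons/(s*m)
Fc = 0.45958 * 2.733 = 1.2560 persons/s

1.2560 persons/s


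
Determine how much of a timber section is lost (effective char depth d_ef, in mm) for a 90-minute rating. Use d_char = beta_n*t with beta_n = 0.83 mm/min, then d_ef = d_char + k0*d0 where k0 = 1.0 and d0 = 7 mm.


d_char = 0.83 * 90 = 74.7 mm
d_ef = 74.7 + 1.0*7 = 81.7 mm

81.7 mm


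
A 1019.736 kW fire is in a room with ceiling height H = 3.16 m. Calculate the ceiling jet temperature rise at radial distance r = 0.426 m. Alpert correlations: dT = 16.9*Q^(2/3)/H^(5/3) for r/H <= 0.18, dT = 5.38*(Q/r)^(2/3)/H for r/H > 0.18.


r/H = 0.426 / 3.16 = 0.13481
r/H <= 0.18, so dT = 16.9*Q^(2/3)/H^(5/3)
Q^(2/3) = 101.31
H^(5/3) = 6.8047
dT = 16.9 * 101.31 / 6.8047 = 251.61 K

251.61 K


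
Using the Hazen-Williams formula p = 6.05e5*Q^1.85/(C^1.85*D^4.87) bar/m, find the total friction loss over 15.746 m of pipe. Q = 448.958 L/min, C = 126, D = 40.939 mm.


Q^1.85 = 80646
C^1.85 = 7685.7
D^4.87 = 7.0975e+07
p/m = 0.089442 bar/m
p_total = 0.089442 * 15.746 = 1.4084 bar

1.4084 bar


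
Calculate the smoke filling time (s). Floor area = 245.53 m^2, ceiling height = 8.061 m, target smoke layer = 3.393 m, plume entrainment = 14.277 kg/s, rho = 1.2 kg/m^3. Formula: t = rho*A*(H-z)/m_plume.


H - z = 4.668 m
t = 1.2 * 245.53 * 4.668 / 14.277 = 96.334 s

96.334 s


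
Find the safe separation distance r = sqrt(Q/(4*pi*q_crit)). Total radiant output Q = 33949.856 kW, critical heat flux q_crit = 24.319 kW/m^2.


4*pi*q_crit = 305.60
Q/(4*pi*q_crit) = 111.09
r = sqrt(111.09) = 10.540 m

10.540 m


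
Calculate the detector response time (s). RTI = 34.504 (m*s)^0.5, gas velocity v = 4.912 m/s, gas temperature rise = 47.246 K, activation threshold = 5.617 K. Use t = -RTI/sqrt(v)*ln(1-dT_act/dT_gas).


dT_act/dT_gas = 0.11889
ln(1 - 0.11889) = -0.12657
t = -34.504 / sqrt(4.912) * -0.12657 = 1.9705 s

1.9705 s


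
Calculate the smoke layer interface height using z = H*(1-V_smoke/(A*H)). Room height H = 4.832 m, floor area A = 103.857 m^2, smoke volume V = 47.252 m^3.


V/(A*H) = 0.094158
1 - 0.094158 = 0.90584
z = 4.832 * 0.90584 = 4.3770 m

4.3770 m


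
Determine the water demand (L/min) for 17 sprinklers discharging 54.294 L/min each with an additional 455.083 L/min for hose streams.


Sprinkler demand = 17 * 54.294 = 922.998 L/min
Total = 922.998 + 455.083 = 1378.081 L/min

1378.081 L/min


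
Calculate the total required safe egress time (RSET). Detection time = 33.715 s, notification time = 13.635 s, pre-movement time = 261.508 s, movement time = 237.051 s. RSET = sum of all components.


Total = 33.715 + 13.635 + 261.508 + 237.051 = 545.909 s

545.909 s


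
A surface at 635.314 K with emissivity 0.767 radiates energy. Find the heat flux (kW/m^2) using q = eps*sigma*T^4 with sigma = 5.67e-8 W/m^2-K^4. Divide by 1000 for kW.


T^4 = 1.6291e+11
q = 0.767 * 5.67e-8 * 1.6291e+11 / 1000 = 7.0849 kW/m^2

7.0849 kW/m^2


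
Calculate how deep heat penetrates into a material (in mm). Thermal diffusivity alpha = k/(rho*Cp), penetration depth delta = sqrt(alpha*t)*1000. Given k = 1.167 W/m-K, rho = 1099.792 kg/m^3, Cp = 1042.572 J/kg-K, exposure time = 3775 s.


alpha = 1.167 / (1099.792 * 1042.572) = 1.0178e-06 m^2/s
alpha * t = 0.0038421
delta = sqrt(0.0038421) * 1000 = 61.985 mm

61.985 mm


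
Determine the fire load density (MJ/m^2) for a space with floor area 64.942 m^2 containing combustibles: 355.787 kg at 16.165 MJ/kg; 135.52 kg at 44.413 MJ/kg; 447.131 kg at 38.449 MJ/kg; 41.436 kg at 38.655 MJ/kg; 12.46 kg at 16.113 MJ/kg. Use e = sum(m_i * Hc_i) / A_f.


Total energy = 355.787*16.165 + 135.52*44.413 + 447.131*38.449 + 41.436*38.655 + 12.46*16.113
= 5751.297 + 6018.850 + 17191.74 + 1601.709 + 200.7680
= 30764.36 MJ
e = 30764.36 / 64.942 = 473.72 MJ/m^2

473.72 MJ/m^2


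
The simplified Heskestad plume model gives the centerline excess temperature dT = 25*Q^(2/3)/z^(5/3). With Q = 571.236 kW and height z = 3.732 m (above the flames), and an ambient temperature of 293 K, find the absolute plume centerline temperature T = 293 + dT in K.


Q^(2/3) = 68.846
z^(5/3) = 8.9792
dT = 25 * 68.846 / 8.9792 = 191.68 K
T = 293 + 191.68 = 484.68 K

484.68 K


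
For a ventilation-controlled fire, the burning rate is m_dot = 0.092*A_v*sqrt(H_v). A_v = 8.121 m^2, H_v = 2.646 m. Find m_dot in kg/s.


sqrt(H_v) = 1.6267
m_dot = 0.092 * 8.121 * 1.6267 = 1.2153 kg/s

1.2153 kg/s


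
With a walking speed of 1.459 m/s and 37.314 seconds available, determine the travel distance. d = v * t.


d = 1.459 * 37.314 = 54.441 m

54.441 m


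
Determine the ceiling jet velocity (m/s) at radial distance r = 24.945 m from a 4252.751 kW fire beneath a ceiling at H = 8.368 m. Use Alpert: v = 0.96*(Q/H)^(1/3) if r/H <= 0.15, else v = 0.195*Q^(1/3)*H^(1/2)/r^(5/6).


r/H = 24.945 / 8.368 = 2.9810
r/H > 0.15, so v = 0.195*Q^(1/3)*H^(1/2)/r^(5/6)
Q^(1/3) = 16.202
H^(1/2) = 2.8927
r^(5/6) = 14.593
v = 0.195 * 16.202 * 2.8927 / 14.593 = 0.62625 m/s

0.62625 m/s


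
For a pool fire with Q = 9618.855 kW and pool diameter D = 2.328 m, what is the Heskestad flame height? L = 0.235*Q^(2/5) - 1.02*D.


Q^(2/5) = 39.197
0.235 * Q^(2/5) = 9.2112
1.02 * D = 2.3746
L = 6.8367 m

6.8367 m


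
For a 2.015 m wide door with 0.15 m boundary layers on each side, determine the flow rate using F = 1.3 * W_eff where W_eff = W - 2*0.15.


W_eff = 2.015 - 0.30 = 1.715 m
F = 1.3 * 1.715 = 2.2295 persons/s

2.2295 persons/s


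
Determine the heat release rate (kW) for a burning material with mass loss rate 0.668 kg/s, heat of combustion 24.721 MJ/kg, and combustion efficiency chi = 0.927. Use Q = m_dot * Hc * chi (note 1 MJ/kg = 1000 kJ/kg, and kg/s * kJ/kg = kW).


Hc = 24.721 MJ/kg = 24.721 * 1000 kJ/kg = 24721 kJ/kg
Q = 0.668 kg/s * 24721 kJ/kg * 0.927 = 15308 kW

15308 kW


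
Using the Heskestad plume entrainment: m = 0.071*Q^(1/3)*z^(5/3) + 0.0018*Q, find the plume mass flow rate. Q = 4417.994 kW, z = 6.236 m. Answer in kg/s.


Q^(1/3) = 16.409
z^(5/3) = 21.127
First term = 0.071 * 16.409 * 21.127 = 24.614
Second term = 0.0018 * 4417.994 = 7.9524
m = 32.566 kg/s

32.566 kg/s


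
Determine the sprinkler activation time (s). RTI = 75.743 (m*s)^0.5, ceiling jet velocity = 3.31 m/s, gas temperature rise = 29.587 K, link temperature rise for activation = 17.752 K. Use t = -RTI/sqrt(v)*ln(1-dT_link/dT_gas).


dT_link/dT_gas = 0.59999
ln(1 - 0.59999) = -0.91627
t = -75.743 / sqrt(3.31) * -0.91627 = 38.146 s

38.146 s


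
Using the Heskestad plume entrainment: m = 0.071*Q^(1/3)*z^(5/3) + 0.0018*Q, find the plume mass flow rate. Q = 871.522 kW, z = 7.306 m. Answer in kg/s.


Q^(1/3) = 9.5520
z^(5/3) = 27.508
First term = 0.071 * 9.5520 * 27.508 = 18.656
Second term = 0.0018 * 871.522 = 1.5687
m = 20.225 kg/s

20.225 kg/s


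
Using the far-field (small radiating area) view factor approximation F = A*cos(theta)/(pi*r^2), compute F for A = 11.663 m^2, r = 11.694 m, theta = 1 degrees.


cos(1 deg) = 0.99985
pi*r^2 = 429.61
F = 11.663 * 0.99985 / 429.61 = 0.027144

0.027144


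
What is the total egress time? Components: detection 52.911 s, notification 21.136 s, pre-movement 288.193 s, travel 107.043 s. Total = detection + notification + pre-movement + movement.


Total = 52.911 + 21.136 + 288.193 + 107.043 = 469.283 s

469.283 s


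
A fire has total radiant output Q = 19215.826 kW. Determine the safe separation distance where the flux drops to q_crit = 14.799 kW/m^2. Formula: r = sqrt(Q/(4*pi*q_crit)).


4*pi*q_crit = 185.97
Q/(4*pi*q_crit) = 103.33
r = sqrt(103.33) = 10.165 m

10.165 m


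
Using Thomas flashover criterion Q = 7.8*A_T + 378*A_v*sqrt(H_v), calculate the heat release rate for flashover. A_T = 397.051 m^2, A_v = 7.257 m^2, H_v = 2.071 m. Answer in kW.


7.8*A_T = 3097.0
sqrt(H_v) = 1.4391
378*A_v*sqrt(H_v) = 3947.7
Q = 3097.0 + 3947.7 = 7044.7 kW

7044.7 kW


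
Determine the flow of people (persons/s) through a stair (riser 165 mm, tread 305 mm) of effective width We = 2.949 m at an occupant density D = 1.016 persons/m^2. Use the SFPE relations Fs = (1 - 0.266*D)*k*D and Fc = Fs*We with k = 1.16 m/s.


1 - 0.266*D = 1 - 0.266*1.016 = 0.72974
Fs = 0.72974 * 1.16 * 1.016 = 0.86005 persons/(s*m)
Fc = 0.86005 * 2.949 = 2.5363 persons/s

2.5363 persons/s
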